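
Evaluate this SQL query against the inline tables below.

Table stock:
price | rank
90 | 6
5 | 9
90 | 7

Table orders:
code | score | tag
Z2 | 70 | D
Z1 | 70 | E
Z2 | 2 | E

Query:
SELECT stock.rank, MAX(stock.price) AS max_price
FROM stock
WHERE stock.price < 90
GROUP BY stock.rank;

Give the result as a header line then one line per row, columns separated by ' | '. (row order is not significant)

== RESULT ==
stock.rank | max_price
9 | 5

Derivation:
After WHERE (1 rows):
stock.price | stock.rank
5 | 9
After GROUP BY (1 rows):
stock.rank | max_price
9 | 5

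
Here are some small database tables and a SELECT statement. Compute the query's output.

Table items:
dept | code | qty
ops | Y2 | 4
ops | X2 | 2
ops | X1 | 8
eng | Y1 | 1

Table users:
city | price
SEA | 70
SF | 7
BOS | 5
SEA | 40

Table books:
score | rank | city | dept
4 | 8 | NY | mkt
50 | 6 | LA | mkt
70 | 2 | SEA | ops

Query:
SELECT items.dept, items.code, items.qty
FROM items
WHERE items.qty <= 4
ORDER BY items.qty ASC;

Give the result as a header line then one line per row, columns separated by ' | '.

After WHERE (3 rows):
items.dept | items.code | items.qty
ops | Y2 | 4
ops | X2 | 2
eng | Y1 | 1
After SELECT (3 rows):
items.dept | items.code | items.qty
ops | Y2 | 4
ops | X2 | 2
eng | Y1 | 1
After ORDER BY (3 rows):
items.dept | items.code | items.qty
eng | Y1 | 1
ops | X2 | 2
ops | Y2 | 4

== RESULT ==
items.dept | items.code | items.qty
eng | Y1 | 1
ops | X2 | 2
ops | Y2 | 4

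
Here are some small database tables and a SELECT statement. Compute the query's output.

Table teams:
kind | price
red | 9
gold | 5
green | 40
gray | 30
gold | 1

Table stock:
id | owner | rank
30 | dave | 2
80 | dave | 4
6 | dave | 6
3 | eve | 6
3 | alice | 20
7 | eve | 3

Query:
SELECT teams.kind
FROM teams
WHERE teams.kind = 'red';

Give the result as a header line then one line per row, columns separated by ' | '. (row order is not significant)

After WHERE (1 rows):
teams.kind | teams.price
red | 9
After SELECT (1 rows):
teams.kind
red

== RESULT ==
teams.kind
red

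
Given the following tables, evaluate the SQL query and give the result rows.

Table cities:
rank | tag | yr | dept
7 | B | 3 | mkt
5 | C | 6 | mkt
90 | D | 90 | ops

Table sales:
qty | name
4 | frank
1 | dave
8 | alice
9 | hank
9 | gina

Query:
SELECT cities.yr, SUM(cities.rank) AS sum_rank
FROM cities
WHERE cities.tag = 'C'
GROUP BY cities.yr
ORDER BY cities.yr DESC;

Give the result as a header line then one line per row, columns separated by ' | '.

After WHERE (1 rows):
cities.rank | cities.tag | cities.yr | cities.dept
5 | C | 6 | mkt
After GROUP BY (1 rows):
cities.yr | sum_rank
6 | 5
After ORDER BY (1 rows):
cities.yr | sum_rank
6 | 5

== RESULT ==
cities.yr | sum_rank
6 | 5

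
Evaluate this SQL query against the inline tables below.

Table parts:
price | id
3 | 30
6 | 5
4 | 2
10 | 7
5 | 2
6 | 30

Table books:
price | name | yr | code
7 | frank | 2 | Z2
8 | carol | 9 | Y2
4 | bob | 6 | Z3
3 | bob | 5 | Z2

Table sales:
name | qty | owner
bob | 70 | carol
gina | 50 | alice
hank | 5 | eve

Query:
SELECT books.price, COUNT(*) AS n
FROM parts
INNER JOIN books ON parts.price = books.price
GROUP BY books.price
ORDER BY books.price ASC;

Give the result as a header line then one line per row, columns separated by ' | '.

== RESULT ==
books.price | n
3 | 1
4 | 1

Derivation:
After JOIN books (2 rows):
parts.price | parts.id | books.price | books.name | books.yr | books.code
3 | 30 | 3 | bob | 5 | Z2
4 | 2 | 4 | bob | 6 | Z3
After GROUP BY (2 rows):
books.price | n
3 | 1
4 | 1
After ORDER BY (2 rows):
books.price | n
3 | 1
4 | 1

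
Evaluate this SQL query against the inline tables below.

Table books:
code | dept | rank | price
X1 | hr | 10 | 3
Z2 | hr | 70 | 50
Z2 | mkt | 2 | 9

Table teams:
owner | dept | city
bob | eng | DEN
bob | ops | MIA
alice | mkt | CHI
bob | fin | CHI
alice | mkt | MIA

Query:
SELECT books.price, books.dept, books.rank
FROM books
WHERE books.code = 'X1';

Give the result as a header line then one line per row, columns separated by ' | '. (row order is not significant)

== RESULT ==
books.price | books.dept | books.rank
3 | hr | 10

Derivation:
After WHERE (1 rows):
books.code | books.dept | books.rank | books.price
X1 | hr | 10 | 3
After SELECT (1 rows):
books.price | books.dept | books.rank
3 | hr | 10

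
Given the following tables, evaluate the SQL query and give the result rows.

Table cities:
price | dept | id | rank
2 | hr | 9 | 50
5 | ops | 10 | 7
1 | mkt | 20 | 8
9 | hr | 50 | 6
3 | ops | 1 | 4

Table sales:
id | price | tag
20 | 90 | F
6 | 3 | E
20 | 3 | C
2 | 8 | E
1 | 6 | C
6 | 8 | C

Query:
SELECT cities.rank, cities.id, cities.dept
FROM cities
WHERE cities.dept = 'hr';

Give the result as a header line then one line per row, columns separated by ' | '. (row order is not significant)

== RESULT ==
cities.rank | cities.id | cities.dept
50 | 9 | hr
6 | 50 | hr

Derivation:
After WHERE (2 rows):
cities.price | cities.dept | cities.id | cities.rank
2 | hr | 9 | 50
9 | hr | 50 | 6
After SELECT (2 rows):
cities.rank | cities.id | cities.dept
50 | 9 | hr
6 | 50 | hr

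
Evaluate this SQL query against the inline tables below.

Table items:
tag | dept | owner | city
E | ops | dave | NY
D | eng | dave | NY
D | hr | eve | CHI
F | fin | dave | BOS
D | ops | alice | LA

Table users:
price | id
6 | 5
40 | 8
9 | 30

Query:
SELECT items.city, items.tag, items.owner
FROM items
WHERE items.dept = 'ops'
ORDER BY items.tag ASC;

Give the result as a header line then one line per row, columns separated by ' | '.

After WHERE (2 rows):
items.tag | items.dept | items.owner | items.city
E | ops | dave | NY
D | ops | alice | LA
After SELECT (2 rows):
items.city | items.tag | items.owner
NY | E | dave
LA | D | alice
After ORDER BY (2 rows):
items.city | items.tag | items.owner
LA | D | alice
NY | E | dave

== RESULT ==
items.city | items.tag | items.owner
LA | D | alice
NY | E | dave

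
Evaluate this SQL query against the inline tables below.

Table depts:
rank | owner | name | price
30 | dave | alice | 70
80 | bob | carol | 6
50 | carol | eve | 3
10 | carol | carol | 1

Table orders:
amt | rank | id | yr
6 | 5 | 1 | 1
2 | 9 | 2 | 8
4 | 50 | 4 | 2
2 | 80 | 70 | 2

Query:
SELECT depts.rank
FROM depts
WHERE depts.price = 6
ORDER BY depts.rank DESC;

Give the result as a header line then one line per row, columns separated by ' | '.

== RESULT ==
depts.rank
80

Derivation:
After WHERE (1 rows):
depts.rank | depts.owner | depts.name | depts.price
80 | bob | carol | 6
After SELECT (1 rows):
depts.rank
80
After ORDER BY (1 rows):
depts.rank
80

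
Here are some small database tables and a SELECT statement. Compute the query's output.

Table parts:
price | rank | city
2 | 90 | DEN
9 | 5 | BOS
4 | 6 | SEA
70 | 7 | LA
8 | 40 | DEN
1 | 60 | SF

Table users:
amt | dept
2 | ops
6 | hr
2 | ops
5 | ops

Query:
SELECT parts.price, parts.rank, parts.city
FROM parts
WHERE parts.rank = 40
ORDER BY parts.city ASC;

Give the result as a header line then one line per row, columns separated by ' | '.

After WHERE (1 rows):
parts.price | parts.rank | parts.city
8 | 40 | DEN
After SELECT (1 rows):
parts.price | parts.rank | parts.city
8 | 40 | DEN
After ORDER BY (1 rows):
parts.price | parts.rank | parts.city
8 | 40 | DEN

== RESULT ==
parts.price | parts.rank | parts.city
8 | 40 | DEN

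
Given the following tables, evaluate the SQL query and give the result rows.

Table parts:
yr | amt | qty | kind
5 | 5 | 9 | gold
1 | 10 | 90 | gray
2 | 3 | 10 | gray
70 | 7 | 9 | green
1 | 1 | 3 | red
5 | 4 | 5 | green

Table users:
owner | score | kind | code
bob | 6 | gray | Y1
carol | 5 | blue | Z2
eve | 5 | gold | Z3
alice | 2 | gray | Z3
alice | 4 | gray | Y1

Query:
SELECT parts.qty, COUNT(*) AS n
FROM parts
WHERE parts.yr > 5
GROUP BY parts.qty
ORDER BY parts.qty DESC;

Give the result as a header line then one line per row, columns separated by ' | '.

== RESULT ==
parts.qty | n
9 | 1

Derivation:
After WHERE (1 rows):
parts.yr | parts.amt | parts.qty | parts.kind
70 | 7 | 9 | green
After GROUP BY (1 rows):
parts.qty | n
9 | 1
After ORDER BY (1 rows):
parts.qty | n
9 | 1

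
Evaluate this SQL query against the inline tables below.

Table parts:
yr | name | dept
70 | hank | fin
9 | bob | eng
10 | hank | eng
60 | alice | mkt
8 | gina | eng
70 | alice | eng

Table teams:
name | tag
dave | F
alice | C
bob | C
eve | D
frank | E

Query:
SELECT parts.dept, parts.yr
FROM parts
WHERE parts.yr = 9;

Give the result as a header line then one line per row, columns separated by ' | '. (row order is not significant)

== RESULT ==
parts.dept | parts.yr
eng | 9

Derivation:
After WHERE (1 rows):
parts.yr | parts.name | parts.dept
9 | bob | eng
After SELECT (1 rows):
parts.dept | parts.yr
eng | 9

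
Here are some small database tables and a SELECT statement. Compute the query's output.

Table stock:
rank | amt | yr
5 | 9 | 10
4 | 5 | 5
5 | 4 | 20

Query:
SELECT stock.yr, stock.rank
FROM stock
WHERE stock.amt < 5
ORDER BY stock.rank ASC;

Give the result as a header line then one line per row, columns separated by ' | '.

== RESULT ==
stock.yr | stock.rank
20 | 5

Derivation:
After WHERE (1 rows):
stock.rank | stock.amt | stock.yr
5 | 4 | 20
After SELECT (1 rows):
stock.yr | stock.rank
20 | 5
After ORDER BY (1 rows):
stock.yr | stock.rank
20 | 5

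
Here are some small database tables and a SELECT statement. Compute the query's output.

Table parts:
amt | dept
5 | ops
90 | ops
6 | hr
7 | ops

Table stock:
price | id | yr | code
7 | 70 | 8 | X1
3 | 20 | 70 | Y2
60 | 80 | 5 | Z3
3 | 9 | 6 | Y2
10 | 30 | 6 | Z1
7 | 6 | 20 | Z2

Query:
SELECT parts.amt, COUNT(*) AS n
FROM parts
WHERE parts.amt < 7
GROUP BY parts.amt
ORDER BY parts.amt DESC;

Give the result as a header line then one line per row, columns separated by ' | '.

After WHERE (2 rows):
parts.amt | parts.dept
5 | ops
6 | hr
After GROUP BY (2 rows):
parts.amt | n
5 | 1
6 | 1
After ORDER BY (2 rows):
parts.amt | n
6 | 1
5 | 1

== RESULT ==
parts.amt | n
6 | 1
5 | 1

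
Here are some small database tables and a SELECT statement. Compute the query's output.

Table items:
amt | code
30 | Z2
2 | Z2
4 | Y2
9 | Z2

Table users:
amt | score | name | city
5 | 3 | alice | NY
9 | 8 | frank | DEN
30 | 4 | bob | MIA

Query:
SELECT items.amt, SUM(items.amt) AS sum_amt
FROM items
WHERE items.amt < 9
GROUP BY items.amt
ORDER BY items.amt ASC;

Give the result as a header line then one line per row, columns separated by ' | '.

== RESULT ==
items.amt | sum_amt
2 | 2
4 | 4

Derivation:
After WHERE (2 rows):
items.amt | items.code
2 | Z2
4 | Y2
After GROUP BY (2 rows):
items.amt | sum_amt
2 | 2
4 | 4
After ORDER BY (2 rows):
items.amt | sum_amt
2 | 2
4 | 4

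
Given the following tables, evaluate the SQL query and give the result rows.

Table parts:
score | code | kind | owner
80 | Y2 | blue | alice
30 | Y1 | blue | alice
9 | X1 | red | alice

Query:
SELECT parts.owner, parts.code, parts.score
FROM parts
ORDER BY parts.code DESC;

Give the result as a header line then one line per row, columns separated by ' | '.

After SELECT (3 rows):
parts.owner | parts.code | parts.score
alice | Y2 | 80
alice | Y1 | 30
alice | X1 | 9
After ORDER BY (3 rows):
parts.owner | parts.code | parts.score
alice | Y2 | 80
alice | Y1 | 30
alice | X1 | 9

== RESULT ==
parts.owner | parts.code | parts.score
alice | Y2 | 80
alice | Y1 | 30
alice | X1 | 9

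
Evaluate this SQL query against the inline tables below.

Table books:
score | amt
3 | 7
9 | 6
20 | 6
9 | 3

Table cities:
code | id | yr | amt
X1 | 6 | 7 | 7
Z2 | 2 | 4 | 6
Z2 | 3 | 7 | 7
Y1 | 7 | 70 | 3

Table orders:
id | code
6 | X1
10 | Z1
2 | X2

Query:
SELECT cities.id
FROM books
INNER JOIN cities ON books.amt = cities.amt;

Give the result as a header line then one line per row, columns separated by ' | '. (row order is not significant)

== RESULT ==
cities.id
6
3
2
2
7

Derivation:
After JOIN cities (5 rows):
books.score | books.amt | cities.code | cities.id | cities.yr | cities.amt
3 | 7 | X1 | 6 | 7 | 7
3 | 7 | Z2 | 3 | 7 | 7
9 | 6 | Z2 | 2 | 4 | 6
20 | 6 | Z2 | 2 | 4 | 6
9 | 3 | Y1 | 7 | 70 | 3
After SELECT (5 rows):
cities.id
6
3
2
2
7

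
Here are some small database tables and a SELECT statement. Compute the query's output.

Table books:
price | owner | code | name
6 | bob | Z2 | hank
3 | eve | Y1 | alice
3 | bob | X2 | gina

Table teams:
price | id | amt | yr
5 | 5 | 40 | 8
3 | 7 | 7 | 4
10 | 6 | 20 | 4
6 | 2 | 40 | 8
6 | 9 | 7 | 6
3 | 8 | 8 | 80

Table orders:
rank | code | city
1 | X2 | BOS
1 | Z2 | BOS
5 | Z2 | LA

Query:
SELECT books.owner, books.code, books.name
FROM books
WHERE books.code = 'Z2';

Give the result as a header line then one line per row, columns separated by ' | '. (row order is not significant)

== RESULT ==
books.owner | books.code | books.name
bob | Z2 | hank

Derivation:
After WHERE (1 rows):
books.price | books.owner | books.code | books.name
6 | bob | Z2 | hank
After SELECT (1 rows):
books.owner | books.code | books.name
bob | Z2 | hank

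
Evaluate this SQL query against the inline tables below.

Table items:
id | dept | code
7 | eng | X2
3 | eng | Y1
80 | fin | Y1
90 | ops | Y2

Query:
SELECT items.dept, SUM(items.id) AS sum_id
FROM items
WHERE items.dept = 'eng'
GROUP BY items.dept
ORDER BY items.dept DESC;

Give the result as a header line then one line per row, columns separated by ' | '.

== RESULT ==
items.dept | sum_id
eng | 10

Derivation:
After WHERE (2 rows):
items.id | items.dept | items.code
7 | eng | X2
3 | eng | Y1
After GROUP BY (1 rows):
items.dept | sum_id
eng | 10
After ORDER BY (1 rows):
items.dept | sum_id
eng | 10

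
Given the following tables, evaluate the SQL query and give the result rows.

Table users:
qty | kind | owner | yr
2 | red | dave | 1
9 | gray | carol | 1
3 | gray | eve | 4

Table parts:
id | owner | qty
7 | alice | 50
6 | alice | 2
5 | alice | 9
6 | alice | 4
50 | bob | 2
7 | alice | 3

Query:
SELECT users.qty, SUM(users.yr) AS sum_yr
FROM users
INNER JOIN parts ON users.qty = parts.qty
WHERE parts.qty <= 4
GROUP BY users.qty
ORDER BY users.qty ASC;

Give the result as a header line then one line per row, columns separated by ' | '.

== RESULT ==
users.qty | sum_yr
2 | 2
3 | 4

Derivation:
After JOIN parts (4 rows):
users.qty | users.kind | users.owner | users.yr | parts.id | parts.owner | parts.qty
2 | red | dave | 1 | 6 | alice | 2
2 | red | dave | 1 | 50 | bob | 2
9 | gray | carol | 1 | 5 | alice | 9
3 | gray | eve | 4 | 7 | alice | 3
After WHERE (3 rows):
users.qty | users.kind | users.owner | users.yr | parts.id | parts.owner | parts.qty
2 | red | dave | 1 | 6 | alice | 2
2 | red | dave | 1 | 50 | bob | 2
3 | gray | eve | 4 | 7 | alice | 3
After GROUP BY (2 rows):
users.qty | sum_yr
2 | 2
3 | 4
After ORDER BY (2 rows):
users.qty | sum_yr
2 | 2
3 | 4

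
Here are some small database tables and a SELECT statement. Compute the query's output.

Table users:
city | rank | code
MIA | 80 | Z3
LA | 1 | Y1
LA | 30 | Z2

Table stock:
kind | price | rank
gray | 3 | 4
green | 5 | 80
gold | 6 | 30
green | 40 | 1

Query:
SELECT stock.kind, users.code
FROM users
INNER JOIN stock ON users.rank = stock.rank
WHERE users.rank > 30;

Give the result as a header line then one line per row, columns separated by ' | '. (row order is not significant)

== RESULT ==
stock.kind | users.code
green | Z3

Derivation:
After JOIN stock (3 rows):
users.city | users.rank | users.code | stock.kind | stock.price | stock.rank
MIA | 80 | Z3 | green | 5 | 80
LA | 1 | Y1 | green | 40 | 1
LA | 30 | Z2 | gold | 6 | 30
After WHERE (1 rows):
users.city | users.rank | users.code | stock.kind | stock.price | stock.rank
MIA | 80 | Z3 | green | 5 | 80
After SELECT (1 rows):
stock.kind | users.code
green | Z3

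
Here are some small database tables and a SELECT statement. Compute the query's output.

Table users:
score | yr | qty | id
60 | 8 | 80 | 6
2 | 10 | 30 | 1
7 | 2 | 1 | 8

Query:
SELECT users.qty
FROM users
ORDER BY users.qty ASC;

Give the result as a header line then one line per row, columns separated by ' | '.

== RESULT ==
users.qty
1
30
80

Derivation:
After SELECT (3 rows):
users.qty
80
30
1
After ORDER BY (3 rows):
users.qty
1
30
80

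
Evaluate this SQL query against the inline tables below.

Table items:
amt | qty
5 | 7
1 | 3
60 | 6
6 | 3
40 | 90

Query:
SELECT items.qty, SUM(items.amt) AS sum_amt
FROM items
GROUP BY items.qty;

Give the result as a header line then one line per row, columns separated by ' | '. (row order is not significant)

After GROUP BY (4 rows):
items.qty | sum_amt
7 | 5
3 | 7
6 | 60
90 | 40

== RESULT ==
items.qty | sum_amt
7 | 5
3 | 7
6 | 60
90 | 40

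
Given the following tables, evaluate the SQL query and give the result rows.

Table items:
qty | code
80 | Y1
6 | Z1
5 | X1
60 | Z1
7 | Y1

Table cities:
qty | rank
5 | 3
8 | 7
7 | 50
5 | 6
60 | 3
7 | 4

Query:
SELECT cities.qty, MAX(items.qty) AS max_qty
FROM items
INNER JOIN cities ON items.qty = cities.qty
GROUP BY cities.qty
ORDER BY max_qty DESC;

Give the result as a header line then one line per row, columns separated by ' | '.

== RESULT ==
cities.qty | max_qty
60 | 60
7 | 7
5 | 5

Derivation:
After JOIN cities (5 rows):
items.qty | items.code | cities.qty | cities.rank
5 | X1 | 5 | 3
5 | X1 | 5 | 6
60 | Z1 | 60 | 3
7 | Y1 | 7 | 50
7 | Y1 | 7 | 4
After GROUP BY (3 rows):
cities.qty | max_qty
5 | 5
60 | 60
7 | 7
After ORDER BY (3 rows):
cities.qty | max_qty
60 | 60
7 | 7
5 | 5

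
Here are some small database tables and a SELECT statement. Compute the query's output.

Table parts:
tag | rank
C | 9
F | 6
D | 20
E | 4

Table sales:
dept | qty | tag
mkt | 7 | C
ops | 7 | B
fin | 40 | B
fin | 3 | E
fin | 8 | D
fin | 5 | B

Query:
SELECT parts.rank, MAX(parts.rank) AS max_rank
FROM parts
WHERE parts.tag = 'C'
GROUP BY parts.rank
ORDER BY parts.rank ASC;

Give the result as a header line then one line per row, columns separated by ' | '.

After WHERE (1 rows):
parts.tag | parts.rank
C | 9
After GROUP BY (1 rows):
parts.rank | max_rank
9 | 9
After ORDER BY (1 rows):
parts.rank | max_rank
9 | 9

== RESULT ==
parts.rank | max_rank
9 | 9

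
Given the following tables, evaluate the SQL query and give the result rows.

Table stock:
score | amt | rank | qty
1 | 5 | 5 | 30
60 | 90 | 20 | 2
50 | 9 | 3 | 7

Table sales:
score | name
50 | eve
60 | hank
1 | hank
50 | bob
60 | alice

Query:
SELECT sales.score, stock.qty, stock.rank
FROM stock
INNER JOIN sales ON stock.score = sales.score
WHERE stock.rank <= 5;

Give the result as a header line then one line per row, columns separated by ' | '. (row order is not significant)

== RESULT ==
sales.score | stock.qty | stock.rank
1 | 30 | 5
50 | 7 | 3
50 | 7 | 3

Derivation:
After JOIN sales (5 rows):
stock.score | stock.amt | stock.rank | stock.qty | sales.score | sales.name
1 | 5 | 5 | 30 | 1 | hank
60 | 90 | 20 | 2 | 60 | hank
60 | 90 | 20 | 2 | 60 | alice
50 | 9 | 3 | 7 | 50 | eve
50 | 9 | 3 | 7 | 50 | bob
After WHERE (3 rows):
stock.score | stock.amt | stock.rank | stock.qty | sales.score | sales.name
1 | 5 | 5 | 30 | 1 | hank
50 | 9 | 3 | 7 | 50 | eve
50 | 9 | 3 | 7 | 50 | bob
After SELECT (3 rows):
sales.score | stock.qty | stock.rank
1 | 30 | 5
50 | 7 | 3
50 | 7 | 3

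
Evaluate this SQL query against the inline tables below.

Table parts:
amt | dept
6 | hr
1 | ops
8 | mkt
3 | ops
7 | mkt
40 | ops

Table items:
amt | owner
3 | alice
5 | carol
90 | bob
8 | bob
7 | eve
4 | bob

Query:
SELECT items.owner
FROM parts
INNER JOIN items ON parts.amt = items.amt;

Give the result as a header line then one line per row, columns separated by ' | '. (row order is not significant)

== RESULT ==
items.owner
bob
alice
eve

Derivation:
After JOIN items (3 rows):
parts.amt | parts.dept | items.amt | items.owner
8 | mkt | 8 | bob
3 | ops | 3 | alice
7 | mkt | 7 | eve
After SELECT (3 rows):
items.owner
bob
alice
eve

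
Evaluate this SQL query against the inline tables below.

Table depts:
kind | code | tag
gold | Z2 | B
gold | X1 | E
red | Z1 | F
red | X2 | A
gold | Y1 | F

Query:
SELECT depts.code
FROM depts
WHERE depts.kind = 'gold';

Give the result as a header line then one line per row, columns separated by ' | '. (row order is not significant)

After WHERE (3 rows):
depts.kind | depts.code | depts.tag
gold | Z2 | B
gold | X1 | E
gold | Y1 | F
After SELECT (3 rows):
depts.code
Z2
X1
Y1

== RESULT ==
depts.code
Z2
X1
Y1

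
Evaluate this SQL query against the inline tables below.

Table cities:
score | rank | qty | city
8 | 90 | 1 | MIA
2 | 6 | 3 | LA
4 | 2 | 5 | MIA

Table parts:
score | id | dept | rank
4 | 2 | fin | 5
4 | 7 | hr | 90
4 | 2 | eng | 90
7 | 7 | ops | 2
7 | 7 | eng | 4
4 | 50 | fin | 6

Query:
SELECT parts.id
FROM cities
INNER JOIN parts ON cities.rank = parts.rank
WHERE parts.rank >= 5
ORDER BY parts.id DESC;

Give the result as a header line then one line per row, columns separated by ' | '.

== RESULT ==
parts.id
50
7
2

Derivation:
After JOIN parts (4 rows):
cities.score | cities.rank | cities.qty | cities.city | parts.score | parts.id | parts.dept | parts.rank
8 | 90 | 1 | MIA | 4 | 7 | hr | 90
8 | 90 | 1 | MIA | 4 | 2 | eng | 90
2 | 6 | 3 | LA | 4 | 50 | fin | 6
4 | 2 | 5 | MIA | 7 | 7 | ops | 2
After WHERE (3 rows):
cities.score | cities.rank | cities.qty | cities.city | parts.score | parts.id | parts.dept | parts.rank
8 | 90 | 1 | MIA | 4 | 7 | hr | 90
8 | 90 | 1 | MIA | 4 | 2 | eng | 90
2 | 6 | 3 | LA | 4 | 50 | fin | 6
After SELECT (3 rows):
parts.id
7
2
50
After ORDER BY (3 rows):
parts.id
50
7
2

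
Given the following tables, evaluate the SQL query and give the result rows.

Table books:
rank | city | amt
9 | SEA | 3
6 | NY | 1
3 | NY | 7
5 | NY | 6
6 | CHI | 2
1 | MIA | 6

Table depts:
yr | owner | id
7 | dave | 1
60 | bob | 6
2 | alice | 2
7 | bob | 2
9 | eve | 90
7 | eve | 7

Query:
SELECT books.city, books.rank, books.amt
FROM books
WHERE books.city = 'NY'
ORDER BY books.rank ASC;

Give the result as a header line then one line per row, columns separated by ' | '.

After WHERE (3 rows):
books.rank | books.city | books.amt
6 | NY | 1
3 | NY | 7
5 | NY | 6
After SELECT (3 rows):
books.city | books.rank | books.amt
NY | 6 | 1
NY | 3 | 7
NY | 5 | 6
After ORDER BY (3 rows):
books.city | books.rank | books.amt
NY | 3 | 7
NY | 5 | 6
NY | 6 | 1

== RESULT ==
books.city | books.rank | books.amt
NY | 3 | 7
NY | 5 | 6
NY | 6 | 1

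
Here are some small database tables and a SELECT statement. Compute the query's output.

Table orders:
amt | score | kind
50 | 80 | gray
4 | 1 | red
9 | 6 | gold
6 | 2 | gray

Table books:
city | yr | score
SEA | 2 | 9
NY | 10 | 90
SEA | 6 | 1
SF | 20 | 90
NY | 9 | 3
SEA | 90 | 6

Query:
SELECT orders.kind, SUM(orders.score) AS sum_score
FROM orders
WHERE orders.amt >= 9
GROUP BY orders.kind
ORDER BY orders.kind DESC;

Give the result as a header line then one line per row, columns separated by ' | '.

After WHERE (2 rows):
orders.amt | orders.score | orders.kind
50 | 80 | gray
9 | 6 | gold
After GROUP BY (2 rows):
orders.kind | sum_score
gray | 80
gold | 6
After ORDER BY (2 rows):
orders.kind | sum_score
gray | 80
gold | 6

== RESULT ==
orders.kind | sum_score
gray | 80
gold | 6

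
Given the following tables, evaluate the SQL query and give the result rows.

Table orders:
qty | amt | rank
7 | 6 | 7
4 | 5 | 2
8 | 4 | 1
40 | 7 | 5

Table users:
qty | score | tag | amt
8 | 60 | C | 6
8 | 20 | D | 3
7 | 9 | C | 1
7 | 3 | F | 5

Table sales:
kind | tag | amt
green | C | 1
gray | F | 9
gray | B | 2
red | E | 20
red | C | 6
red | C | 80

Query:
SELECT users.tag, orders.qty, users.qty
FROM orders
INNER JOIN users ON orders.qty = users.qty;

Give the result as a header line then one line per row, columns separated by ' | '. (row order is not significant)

After JOIN users (4 rows):
orders.qty | orders.amt | orders.rank | users.qty | users.score | users.tag | users.amt
7 | 6 | 7 | 7 | 9 | C | 1
7 | 6 | 7 | 7 | 3 | F | 5
8 | 4 | 1 | 8 | 60 | C | 6
8 | 4 | 1 | 8 | 20 | D | 3
After SELECT (4 rows):
users.tag | orders.qty | users.qty
C | 7 | 7
F | 7 | 7
C | 8 | 8
D | 8 | 8

== RESULT ==
users.tag | orders.qty | users.qty
C | 7 | 7
F | 7 | 7
C | 8 | 8
D | 8 | 8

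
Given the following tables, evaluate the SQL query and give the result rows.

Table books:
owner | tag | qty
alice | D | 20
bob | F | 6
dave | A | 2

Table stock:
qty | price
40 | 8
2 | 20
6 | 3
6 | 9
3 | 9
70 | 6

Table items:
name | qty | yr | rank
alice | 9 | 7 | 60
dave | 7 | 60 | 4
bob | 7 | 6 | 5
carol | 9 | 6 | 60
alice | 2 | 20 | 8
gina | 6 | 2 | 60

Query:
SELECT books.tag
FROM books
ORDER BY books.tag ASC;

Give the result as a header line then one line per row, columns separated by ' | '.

== RESULT ==
books.tag
A
D
F

Derivation:
After SELECT (3 rows):
books.tag
D
F
A
After ORDER BY (3 rows):
books.tag
A
D
F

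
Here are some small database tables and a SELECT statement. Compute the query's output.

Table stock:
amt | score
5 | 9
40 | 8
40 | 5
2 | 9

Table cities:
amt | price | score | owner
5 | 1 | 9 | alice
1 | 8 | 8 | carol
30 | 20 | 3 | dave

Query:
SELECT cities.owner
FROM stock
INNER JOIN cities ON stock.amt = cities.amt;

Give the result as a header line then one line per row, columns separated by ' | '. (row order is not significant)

After JOIN cities (1 rows):
stock.amt | stock.score | cities.amt | cities.price | cities.score | cities.owner
5 | 9 | 5 | 1 | 9 | alice
After SELECT (1 rows):
cities.owner
alice

== RESULT ==
cities.owner
alice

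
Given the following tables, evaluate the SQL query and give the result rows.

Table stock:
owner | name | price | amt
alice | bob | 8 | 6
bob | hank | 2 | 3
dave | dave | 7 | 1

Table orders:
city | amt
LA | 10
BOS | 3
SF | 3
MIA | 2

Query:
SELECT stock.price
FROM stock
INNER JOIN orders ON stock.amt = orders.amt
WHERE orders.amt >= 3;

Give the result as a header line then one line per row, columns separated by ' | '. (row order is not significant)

After JOIN orders (2 rows):
stock.owner | stock.name | stock.price | stock.amt | orders.city | orders.amt
bob | hank | 2 | 3 | BOS | 3
bob | hank | 2 | 3 | SF | 3
After WHERE (2 rows):
stock.owner | stock.name | stock.price | stock.amt | orders.city | orders.amt
bob | hank | 2 | 3 | BOS | 3
bob | hank | 2 | 3 | SF | 3
After SELECT (2 rows):
stock.price
2
2

== RESULT ==
stock.price
2
2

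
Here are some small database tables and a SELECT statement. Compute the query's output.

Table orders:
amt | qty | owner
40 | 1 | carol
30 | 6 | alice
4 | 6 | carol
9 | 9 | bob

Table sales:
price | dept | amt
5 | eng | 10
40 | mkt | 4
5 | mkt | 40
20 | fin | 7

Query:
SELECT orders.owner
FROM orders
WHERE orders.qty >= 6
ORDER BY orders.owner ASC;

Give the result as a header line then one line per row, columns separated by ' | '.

== RESULT ==
orders.owner
alice
bob
carol

Derivation:
After WHERE (3 rows):
orders.amt | orders.qty | orders.owner
30 | 6 | alice
4 | 6 | carol
9 | 9 | bob
After SELECT (3 rows):
orders.owner
alice
carol
bob
After ORDER BY (3 rows):
orders.owner
alice
bob
carol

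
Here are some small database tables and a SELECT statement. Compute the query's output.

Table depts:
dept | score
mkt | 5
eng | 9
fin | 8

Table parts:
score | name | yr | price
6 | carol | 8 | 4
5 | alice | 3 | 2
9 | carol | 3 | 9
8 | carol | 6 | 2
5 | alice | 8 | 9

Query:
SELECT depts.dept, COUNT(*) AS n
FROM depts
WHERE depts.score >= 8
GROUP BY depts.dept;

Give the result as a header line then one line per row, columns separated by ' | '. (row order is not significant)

After WHERE (2 rows):
depts.dept | depts.score
eng | 9
fin | 8
After GROUP BY (2 rows):
depts.dept | n
eng | 1
fin | 1

== RESULT ==
depts.dept | n
eng | 1
fin | 1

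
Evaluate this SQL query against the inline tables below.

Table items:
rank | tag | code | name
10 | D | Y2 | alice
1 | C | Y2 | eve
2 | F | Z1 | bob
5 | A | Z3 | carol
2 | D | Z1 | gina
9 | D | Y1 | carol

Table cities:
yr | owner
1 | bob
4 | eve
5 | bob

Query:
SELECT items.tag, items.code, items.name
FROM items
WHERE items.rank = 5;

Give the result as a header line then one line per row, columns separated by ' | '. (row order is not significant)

After WHERE (1 rows):
items.rank | items.tag | items.code | items.name
5 | A | Z3 | carol
After SELECT (1 rows):
items.tag | items.code | items.name
A | Z3 | carol

== RESULT ==
items.tag | items.code | items.name
A | Z3 | carol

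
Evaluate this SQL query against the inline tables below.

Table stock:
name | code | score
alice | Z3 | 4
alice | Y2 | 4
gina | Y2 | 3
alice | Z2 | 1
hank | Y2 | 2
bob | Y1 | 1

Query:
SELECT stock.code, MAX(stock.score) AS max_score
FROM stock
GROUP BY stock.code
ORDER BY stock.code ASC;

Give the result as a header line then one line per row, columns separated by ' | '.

After GROUP BY (4 rows):
stock.code | max_score
Z3 | 4
Y2 | 4
Z2 | 1
Y1 | 1
After ORDER BY (4 rows):
stock.code | max_score
Y1 | 1
Y2 | 4
Z2 | 1
Z3 | 4

== RESULT ==
stock.code | max_score
Y1 | 1
Y2 | 4
Z2 | 1
Z3 | 4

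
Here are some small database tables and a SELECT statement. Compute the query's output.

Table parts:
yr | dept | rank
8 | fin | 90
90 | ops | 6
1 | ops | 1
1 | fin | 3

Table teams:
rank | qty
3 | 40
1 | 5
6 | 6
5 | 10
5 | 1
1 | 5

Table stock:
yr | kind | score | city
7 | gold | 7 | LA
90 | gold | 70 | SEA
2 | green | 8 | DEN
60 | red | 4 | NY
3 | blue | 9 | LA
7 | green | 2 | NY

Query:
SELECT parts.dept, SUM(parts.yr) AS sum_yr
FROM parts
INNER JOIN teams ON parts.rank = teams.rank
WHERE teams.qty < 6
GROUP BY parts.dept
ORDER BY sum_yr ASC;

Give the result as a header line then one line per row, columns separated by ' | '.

== RESULT ==
parts.dept | sum_yr
ops | 2

Derivation:
After JOIN teams (4 rows):
parts.yr | parts.dept | parts.rank | teams.rank | teams.qty
90 | ops | 6 | 6 | 6
1 | ops | 1 | 1 | 5
1 | ops | 1 | 1 | 5
1 | fin | 3 | 3 | 40
After WHERE (2 rows):
parts.yr | parts.dept | parts.rank | teams.rank | teams.qty
1 | ops | 1 | 1 | 5
1 | ops | 1 | 1 | 5
After GROUP BY (1 rows):
parts.dept | sum_yr
ops | 2
After ORDER BY (1 rows):
parts.dept | sum_yr
ops | 2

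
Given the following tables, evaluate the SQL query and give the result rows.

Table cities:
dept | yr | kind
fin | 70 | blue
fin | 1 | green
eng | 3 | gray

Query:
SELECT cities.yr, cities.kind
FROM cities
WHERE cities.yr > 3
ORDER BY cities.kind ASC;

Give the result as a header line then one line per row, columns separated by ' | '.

== RESULT ==
cities.yr | cities.kind
70 | blue

Derivation:
After WHERE (1 rows):
cities.dept | cities.yr | cities.kind
fin | 70 | blue
After SELECT (1 rows):
cities.yr | cities.kind
70 | blue
After ORDER BY (1 rows):
cities.yr | cities.kind
70 | blue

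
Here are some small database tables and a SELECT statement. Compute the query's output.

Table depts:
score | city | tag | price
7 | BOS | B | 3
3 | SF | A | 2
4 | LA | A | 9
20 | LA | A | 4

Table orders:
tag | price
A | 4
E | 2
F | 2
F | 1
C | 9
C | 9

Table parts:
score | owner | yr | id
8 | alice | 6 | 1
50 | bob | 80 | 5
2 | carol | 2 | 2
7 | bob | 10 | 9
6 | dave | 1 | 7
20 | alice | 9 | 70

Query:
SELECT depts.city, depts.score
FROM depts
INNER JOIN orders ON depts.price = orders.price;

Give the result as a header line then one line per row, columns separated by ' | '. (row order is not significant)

After JOIN orders (5 rows):
depts.score | depts.city | depts.tag | depts.price | orders.tag | orders.price
3 | SF | A | 2 | E | 2
3 | SF | A | 2 | F | 2
4 | LA | A | 9 | C | 9
4 | LA | A | 9 | C | 9
20 | LA | A | 4 | A | 4
After SELECT (5 rows):
depts.city | depts.score
SF | 3
SF | 3
LA | 4
LA | 4
LA | 20

== RESULT ==
depts.city | depts.score
SF | 3
SF | 3
LA | 4
LA | 4
LA | 20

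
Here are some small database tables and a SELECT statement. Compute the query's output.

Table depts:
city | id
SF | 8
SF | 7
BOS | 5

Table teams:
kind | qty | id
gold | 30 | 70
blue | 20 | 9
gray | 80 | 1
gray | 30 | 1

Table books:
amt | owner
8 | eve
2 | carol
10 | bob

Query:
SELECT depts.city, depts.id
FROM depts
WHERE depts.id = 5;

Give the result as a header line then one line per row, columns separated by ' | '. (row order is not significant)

After WHERE (1 rows):
depts.city | depts.id
BOS | 5
After SELECT (1 rows):
depts.city | depts.id
BOS | 5

== RESULT ==
depts.city | depts.id
BOS | 5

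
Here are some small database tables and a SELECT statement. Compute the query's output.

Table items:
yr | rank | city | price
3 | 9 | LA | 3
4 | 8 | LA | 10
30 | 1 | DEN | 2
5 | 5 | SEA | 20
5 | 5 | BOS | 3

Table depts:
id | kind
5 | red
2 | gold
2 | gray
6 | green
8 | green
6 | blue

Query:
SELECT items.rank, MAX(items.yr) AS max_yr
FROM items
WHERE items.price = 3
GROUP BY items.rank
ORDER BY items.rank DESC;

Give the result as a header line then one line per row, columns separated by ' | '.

After WHERE (2 rows):
items.yr | items.rank | items.city | items.price
3 | 9 | LA | 3
5 | 5 | BOS | 3
After GROUP BY (2 rows):
items.rank | max_yr
9 | 3
5 | 5
After ORDER BY (2 rows):
items.rank | max_yr
9 | 3
5 | 5

== RESULT ==
items.rank | max_yr
9 | 3
5 | 5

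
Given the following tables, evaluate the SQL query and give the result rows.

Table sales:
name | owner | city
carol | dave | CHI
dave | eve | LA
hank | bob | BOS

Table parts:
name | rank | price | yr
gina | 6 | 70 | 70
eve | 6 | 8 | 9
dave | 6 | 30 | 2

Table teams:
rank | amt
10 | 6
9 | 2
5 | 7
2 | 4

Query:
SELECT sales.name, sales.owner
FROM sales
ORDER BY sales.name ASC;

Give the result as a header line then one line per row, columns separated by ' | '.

== RESULT ==
sales.name | sales.owner
carol | dave
dave | eve
hank | bob

Derivation:
After SELECT (3 rows):
sales.name | sales.owner
carol | dave
dave | eve
hank | bob
After ORDER BY (3 rows):
sales.name | sales.owner
carol | dave
dave | eve
hank | bob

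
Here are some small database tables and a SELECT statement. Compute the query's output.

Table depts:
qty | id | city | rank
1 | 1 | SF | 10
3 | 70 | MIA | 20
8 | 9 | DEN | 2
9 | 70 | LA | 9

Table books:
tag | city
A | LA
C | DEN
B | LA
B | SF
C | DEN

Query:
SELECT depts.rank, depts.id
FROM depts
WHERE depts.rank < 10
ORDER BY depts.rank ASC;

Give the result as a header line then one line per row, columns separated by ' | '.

After WHERE (2 rows):
depts.qty | depts.id | depts.city | depts.rank
8 | 9 | DEN | 2
9 | 70 | LA | 9
After SELECT (2 rows):
depts.rank | depts.id
2 | 9
9 | 70
After ORDER BY (2 rows):
depts.rank | depts.id
2 | 9
9 | 70

== RESULT ==
depts.rank | depts.id
2 | 9
9 | 70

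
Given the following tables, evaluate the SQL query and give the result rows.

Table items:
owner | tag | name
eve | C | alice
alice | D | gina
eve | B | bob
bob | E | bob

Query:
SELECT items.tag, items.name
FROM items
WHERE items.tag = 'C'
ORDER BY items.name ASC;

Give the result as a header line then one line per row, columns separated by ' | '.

== RESULT ==
items.tag | items.name
C | alice

Derivation:
After WHERE (1 rows):
items.owner | items.tag | items.name
eve | C | alice
After SELECT (1 rows):
items.tag | items.name
C | alice
After ORDER BY (1 rows):
items.tag | items.name
C | alice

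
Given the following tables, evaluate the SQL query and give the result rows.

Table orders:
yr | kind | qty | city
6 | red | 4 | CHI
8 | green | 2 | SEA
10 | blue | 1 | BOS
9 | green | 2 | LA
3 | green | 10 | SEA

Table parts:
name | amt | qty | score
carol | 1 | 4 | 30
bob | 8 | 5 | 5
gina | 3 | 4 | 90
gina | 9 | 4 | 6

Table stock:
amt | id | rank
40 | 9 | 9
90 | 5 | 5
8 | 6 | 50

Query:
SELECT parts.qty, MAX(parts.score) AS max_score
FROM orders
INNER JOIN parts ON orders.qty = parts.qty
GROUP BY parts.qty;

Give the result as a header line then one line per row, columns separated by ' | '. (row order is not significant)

== RESULT ==
parts.qty | max_score
4 | 90

Derivation:
After JOIN parts (3 rows):
orders.yr | orders.kind | orders.qty | orders.city | parts.name | parts.amt | parts.qty | parts.score
6 | red | 4 | CHI | carol | 1 | 4 | 30
6 | red | 4 | CHI | gina | 3 | 4 | 90
6 | red | 4 | CHI | gina | 9 | 4 | 6
After GROUP BY (1 rows):
parts.qty | max_score
4 | 90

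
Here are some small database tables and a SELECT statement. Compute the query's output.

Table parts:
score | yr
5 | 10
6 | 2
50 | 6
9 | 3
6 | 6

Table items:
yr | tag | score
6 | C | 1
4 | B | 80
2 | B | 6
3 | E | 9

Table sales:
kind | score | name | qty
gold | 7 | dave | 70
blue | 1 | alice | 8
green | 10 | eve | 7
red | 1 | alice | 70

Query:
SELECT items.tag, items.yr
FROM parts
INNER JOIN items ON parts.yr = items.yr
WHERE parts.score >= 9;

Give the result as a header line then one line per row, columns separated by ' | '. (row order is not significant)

After JOIN items (4 rows):
parts.score | parts.yr | items.yr | items.tag | items.score
6 | 2 | 2 | B | 6
50 | 6 | 6 | C | 1
9 | 3 | 3 | E | 9
6 | 6 | 6 | C | 1
After WHERE (2 rows):
parts.score | parts.yr | items.yr | items.tag | items.score
50 | 6 | 6 | C | 1
9 | 3 | 3 | E | 9
After SELECT (2 rows):
items.tag | items.yr
C | 6
E | 3

== RESULT ==
items.tag | items.yr
C | 6
E | 3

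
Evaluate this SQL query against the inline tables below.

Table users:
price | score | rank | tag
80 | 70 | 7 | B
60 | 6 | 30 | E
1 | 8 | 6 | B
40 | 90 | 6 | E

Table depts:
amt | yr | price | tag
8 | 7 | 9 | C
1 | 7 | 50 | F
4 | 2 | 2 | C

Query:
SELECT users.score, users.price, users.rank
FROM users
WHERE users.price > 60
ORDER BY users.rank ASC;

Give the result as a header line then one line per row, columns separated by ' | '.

== RESULT ==
users.score | users.price | users.rank
70 | 80 | 7

Derivation:
After WHERE (1 rows):
users.price | users.score | users.rank | users.tag
80 | 70 | 7 | B
After SELECT (1 rows):
users.score | users.price | users.rank
70 | 80 | 7
After ORDER BY (1 rows):
users.score | users.price | users.rank
70 | 80 | 7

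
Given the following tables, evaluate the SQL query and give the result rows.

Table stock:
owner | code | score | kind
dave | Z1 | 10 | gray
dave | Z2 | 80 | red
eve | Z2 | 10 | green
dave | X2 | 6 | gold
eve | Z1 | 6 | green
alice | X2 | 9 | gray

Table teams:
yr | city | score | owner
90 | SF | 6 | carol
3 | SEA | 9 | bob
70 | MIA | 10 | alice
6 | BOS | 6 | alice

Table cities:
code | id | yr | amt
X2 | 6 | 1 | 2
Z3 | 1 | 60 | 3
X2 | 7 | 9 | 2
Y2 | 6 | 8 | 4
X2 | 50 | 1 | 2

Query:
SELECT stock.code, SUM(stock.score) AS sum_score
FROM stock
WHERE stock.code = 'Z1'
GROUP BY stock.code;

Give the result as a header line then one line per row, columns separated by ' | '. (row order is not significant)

After WHERE (2 rows):
stock.owner | stock.code | stock.score | stock.kind
dave | Z1 | 10 | gray
eve | Z1 | 6 | green
After GROUP BY (1 rows):
stock.code | sum_score
Z1 | 16

== RESULT ==
stock.code | sum_score
Z1 | 16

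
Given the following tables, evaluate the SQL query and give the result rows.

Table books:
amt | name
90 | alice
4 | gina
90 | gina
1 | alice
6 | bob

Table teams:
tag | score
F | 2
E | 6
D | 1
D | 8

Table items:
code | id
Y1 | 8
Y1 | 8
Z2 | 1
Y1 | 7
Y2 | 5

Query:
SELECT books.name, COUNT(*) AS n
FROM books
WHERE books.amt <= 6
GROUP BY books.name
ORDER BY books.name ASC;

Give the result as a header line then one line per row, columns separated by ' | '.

After WHERE (3 rows):
books.amt | books.name
4 | gina
1 | alice
6 | bob
After GROUP BY (3 rows):
books.name | n
gina | 1
alice | 1
bob | 1
After ORDER BY (3 rows):
books.name | n
alice | 1
bob | 1
gina | 1

== RESULT ==
books.name | n
alice | 1
bob | 1
gina | 1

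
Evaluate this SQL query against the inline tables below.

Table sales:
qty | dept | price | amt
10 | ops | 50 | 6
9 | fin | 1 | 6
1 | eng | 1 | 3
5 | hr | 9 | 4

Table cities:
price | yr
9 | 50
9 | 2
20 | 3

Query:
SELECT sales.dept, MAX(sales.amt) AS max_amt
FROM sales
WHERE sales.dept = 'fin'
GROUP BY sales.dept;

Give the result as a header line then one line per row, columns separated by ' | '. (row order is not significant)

After WHERE (1 rows):
sales.qty | sales.dept | sales.price | sales.amt
9 | fin | 1 | 6
After GROUP BY (1 rows):
sales.dept | max_amt
fin | 6

== RESULT ==
sales.dept | max_amt
fin | 6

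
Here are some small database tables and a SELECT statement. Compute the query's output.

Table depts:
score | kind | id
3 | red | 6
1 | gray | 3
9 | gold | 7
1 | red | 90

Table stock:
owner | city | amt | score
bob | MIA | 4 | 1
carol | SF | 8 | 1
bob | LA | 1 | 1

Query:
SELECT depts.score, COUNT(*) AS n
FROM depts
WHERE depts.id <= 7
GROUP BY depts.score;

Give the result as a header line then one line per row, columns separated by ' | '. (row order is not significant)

== RESULT ==
depts.score | n
3 | 1
1 | 1
9 | 1

Derivation:
After WHERE (3 rows):
depts.score | depts.kind | depts.id
3 | red | 6
1 | gray | 3
9 | gold | 7
After GROUP BY (3 rows):
depts.score | n
3 | 1
1 | 1
9 | 1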